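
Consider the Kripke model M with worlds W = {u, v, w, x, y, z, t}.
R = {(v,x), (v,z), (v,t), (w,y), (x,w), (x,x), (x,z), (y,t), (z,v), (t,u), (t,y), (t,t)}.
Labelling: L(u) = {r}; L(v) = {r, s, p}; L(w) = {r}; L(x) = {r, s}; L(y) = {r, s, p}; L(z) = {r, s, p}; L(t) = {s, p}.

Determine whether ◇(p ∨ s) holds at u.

At u: no accessible worlds, so ◇(p ∨ s) is false.

No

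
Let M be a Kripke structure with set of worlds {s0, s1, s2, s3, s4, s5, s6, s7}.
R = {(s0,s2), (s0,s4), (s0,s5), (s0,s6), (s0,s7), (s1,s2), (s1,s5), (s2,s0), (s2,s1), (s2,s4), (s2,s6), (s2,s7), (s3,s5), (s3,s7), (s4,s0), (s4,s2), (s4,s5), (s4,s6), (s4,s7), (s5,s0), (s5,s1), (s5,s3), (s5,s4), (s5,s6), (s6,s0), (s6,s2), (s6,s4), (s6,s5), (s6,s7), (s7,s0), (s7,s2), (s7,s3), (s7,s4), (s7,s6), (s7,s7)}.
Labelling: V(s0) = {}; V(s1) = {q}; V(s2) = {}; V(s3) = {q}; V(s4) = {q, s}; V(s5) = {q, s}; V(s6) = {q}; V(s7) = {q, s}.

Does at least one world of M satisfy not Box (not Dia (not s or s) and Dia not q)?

Yes

Recall that Box ψ holds at a world iff ψ holds at every accessible world, and Dia ψ holds iff ψ holds at some accessible world.
Let φ = not Box (not Dia (not s or s) and Dia not q). Evaluate φ at each world:
  s0 (successors {s2, s4, s5, s6, s7}): φ is true.
  s1 (successors {s2, s5}): φ is true.
  s2 (successors {s0, s1, s4, s6, s7}): φ is true.
  s3 (successors {s5, s7}): φ is true.
  s4 (successors {s0, s2, s5, s6, s7}): φ is true.
  s5 (successors {s0, s1, s3, s4, s6}): φ is true.
  s6 (successors {s0, s2, s4, s5, s7}): φ is true.
  s7 (successors {s0, s2, s3, s4, s6, s7}): φ is true.
Detail at s0 (witness):
  At s0: Box (not Dia (not s or s) and Dia not q) is false, so not Box (not Dia (not s or s) and Dia not q) is true.
    At s0: Box (not Dia (not s or s) and Dia not q) requires not Dia (not s or s) and Dia not q at every successor {s2, s4, s5, s6, s7}.
      not Dia (not s or s) and Dia not q fails at s2, so Box (not Dia (not s or s) and Dia not q) is false at s0.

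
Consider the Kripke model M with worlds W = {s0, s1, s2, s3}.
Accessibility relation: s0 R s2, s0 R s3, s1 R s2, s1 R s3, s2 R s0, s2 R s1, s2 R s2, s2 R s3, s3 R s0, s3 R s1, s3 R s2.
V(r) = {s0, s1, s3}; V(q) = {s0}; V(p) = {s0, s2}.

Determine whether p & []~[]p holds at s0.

At s0: p is true, []~[]p is true, so p & []~[]p is true.
  At s0: []~[]p requires ~[]p at every successor {s2, s3}.
      At s2: []p is false, so ~[]p is true.
      At s3: []p is false, so ~[]p is true.
  So []~[]p is true at s0.

Yes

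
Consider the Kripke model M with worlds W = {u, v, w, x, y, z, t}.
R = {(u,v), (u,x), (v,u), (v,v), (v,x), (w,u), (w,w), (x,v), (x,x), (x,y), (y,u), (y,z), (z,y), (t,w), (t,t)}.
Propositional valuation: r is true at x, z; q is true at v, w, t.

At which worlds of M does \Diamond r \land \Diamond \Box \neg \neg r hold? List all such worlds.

none

Recall that \Box ψ holds at a world iff ψ holds at every accessible world, and \Diamond ψ holds iff ψ holds at some accessible world.
Let φ = \Diamond r \land \Diamond \Box \neg \neg r. Evaluate φ at each world:
  u (successors {v, x}): φ is false.
  v (successors {u, v, x}): φ is false.
  w (successors {u, w}): φ is false.
  x (successors {v, x, y}): φ is false.
  y (successors {u, z}): φ is false.
  z (successors {y}): φ is false.
  t (successors {w, t}): φ is false.
For instance, at w:
  At w: \Diamond r is false, \Diamond \Box \neg \neg r is false, so \Diamond r \land \Diamond \Box \neg \neg r is false.
    At w: \Diamond r requires r at some successor in {u, w}.
      At u: r is false.
      At w: r is false.
    So \Diamond r is false at w.
    At w: \Diamond \Box \neg \neg r requires \Box \neg \neg r at some successor in {u, w}.
      At u: \Box \neg \neg r is false.
      At w: \Box \neg \neg r is false.
    So \Diamond \Box \neg \neg r is false at w.
Satisfying worlds: none.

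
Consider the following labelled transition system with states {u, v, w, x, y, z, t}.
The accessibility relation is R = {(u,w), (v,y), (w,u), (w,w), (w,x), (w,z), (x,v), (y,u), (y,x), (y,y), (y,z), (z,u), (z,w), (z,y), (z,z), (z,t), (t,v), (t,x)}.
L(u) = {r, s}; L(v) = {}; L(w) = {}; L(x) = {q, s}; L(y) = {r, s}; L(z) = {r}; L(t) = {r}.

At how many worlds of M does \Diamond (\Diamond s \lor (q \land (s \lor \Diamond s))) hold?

Let φ = \Diamond (\Diamond s \lor (q \land (s \lor \Diamond s))). Evaluate φ at each world:
  u (successors {w}): φ is true.
  v (successors {y}): φ is true.
  w (successors {u, w, x, z}): φ is true.
  x (successors {v}): φ is true.
  y (successors {u, x, y, z}): φ is true.
  z (successors {u, w, y, z, t}): φ is true.
  t (successors {v, x}): φ is true.
For instance, at v:
  At v: \Diamond (\Diamond s \lor (q \land (s \lor \Diamond s))) requires \Diamond s \lor (q \land (s \lor \Diamond s)) at some successor in {y}.
    \Diamond s \lor (q \land (s \lor \Diamond s)) holds at y, so \Diamond (\Diamond s \lor (q \land (s \lor \Diamond s))) is true at v.
      At y: \Diamond s is true, q \land (s \lor \Diamond s) is false, so \Diamond s \lor (q \land (s \lor \Diamond s)) is true.
Satisfying worlds: {u, v, w, x, y, z, t}

7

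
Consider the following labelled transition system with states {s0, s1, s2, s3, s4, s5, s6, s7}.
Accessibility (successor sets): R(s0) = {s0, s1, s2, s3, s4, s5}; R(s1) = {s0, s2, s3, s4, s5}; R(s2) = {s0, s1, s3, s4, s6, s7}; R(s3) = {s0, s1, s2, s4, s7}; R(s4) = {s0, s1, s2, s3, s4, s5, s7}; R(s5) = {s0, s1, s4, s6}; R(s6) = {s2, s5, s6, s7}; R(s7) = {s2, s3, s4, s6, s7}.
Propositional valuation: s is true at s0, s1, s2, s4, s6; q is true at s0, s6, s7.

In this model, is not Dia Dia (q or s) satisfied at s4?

Recall that Dia ψ holds at a world iff ψ holds at some accessible world.
At s4: Dia Dia (q or s) is true, so not Dia Dia (q or s) is false.
  At s4: Dia Dia (q or s) requires Dia (q or s) at some successor in {s0, s1, s2, s3, s4, s5, s7}.
    Dia (q or s) holds at s0, so Dia Dia (q or s) is true at s4.
      At s0: Dia (q or s) requires q or s at some successor in {s0, s1, s2, s3, s4, s5}.
        q or s holds at s0, so Dia (q or s) is true at s0.

No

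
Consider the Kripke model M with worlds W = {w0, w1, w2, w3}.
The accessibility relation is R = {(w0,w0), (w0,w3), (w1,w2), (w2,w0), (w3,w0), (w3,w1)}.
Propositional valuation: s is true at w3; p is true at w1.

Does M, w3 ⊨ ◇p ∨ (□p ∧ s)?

Yes

At w3: ◇p is true, □p ∧ s is false, so ◇p ∨ (□p ∧ s) is true.
  At w3: ◇p requires p at some successor in {w0, w1}.
    p holds at w1, so ◇p is true at w3.
  At w3: □p is false, s is true, so □p ∧ s is false.
    At w3: □p requires p at every successor {w0, w1}.
      p fails at w0, so □p is false at w3.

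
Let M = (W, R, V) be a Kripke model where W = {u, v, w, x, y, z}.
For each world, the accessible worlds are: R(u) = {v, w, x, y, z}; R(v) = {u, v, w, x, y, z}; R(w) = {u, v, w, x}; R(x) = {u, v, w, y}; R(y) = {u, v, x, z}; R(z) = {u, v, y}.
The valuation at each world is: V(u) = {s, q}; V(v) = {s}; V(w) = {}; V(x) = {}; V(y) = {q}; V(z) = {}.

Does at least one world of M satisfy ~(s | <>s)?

Recall that <>ψ holds at a world iff ψ holds at some accessible world.
Let φ = ~(s | <>s). Evaluate φ at each world:
  u (successors {v, w, x, y, z}): φ is false.
  v (successors {u, v, w, x, y, z}): φ is false.
  w (successors {u, v, w, x}): φ is false.
  x (successors {u, v, w, y}): φ is false.
  y (successors {u, v, x, z}): φ is false.
  z (successors {u, v, y}): φ is false.
For instance, at x:
  At x: s | <>s is true, so ~(s | <>s) is false.
    At x: s is false, <>s is true, so s | <>s is true.
      At x: <>s requires s at some successor in {u, v, w, y}.
        s holds at u, so <>s is true at x.

No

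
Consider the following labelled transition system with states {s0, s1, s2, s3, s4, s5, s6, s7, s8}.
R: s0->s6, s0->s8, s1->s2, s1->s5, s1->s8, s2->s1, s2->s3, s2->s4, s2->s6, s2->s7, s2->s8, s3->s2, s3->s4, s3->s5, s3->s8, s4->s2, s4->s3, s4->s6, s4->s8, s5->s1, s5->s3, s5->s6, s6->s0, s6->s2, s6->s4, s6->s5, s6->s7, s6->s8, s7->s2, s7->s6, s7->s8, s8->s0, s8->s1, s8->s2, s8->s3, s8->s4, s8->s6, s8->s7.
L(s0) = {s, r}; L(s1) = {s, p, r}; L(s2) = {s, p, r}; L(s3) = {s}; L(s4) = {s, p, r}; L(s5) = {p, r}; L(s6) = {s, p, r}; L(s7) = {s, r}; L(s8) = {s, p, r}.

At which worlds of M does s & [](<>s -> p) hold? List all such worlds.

s0, s1, s3, s7

Let φ = s & [](<>s -> p). Evaluate φ at each world:
  s0 (successors {s6, s8}): φ is true.
  s1 (successors {s2, s5, s8}): φ is true.
  s2 (successors {s1, s3, s4, s6, s7, s8}): φ is false.
  s3 (successors {s2, s4, s5, s8}): φ is true.
  s4 (successors {s2, s3, s6, s8}): φ is false.
  s5 (successors {s1, s3, s6}): φ is false.
  s6 (successors {s0, s2, s4, s5, s7, s8}): φ is false.
  s7 (successors {s2, s6, s8}): φ is true.
  s8 (successors {s0, s1, s2, s3, s4, s6, s7}): φ is false.
For instance, at s8:
  At s8: s is true, [](<>s -> p) is false, so s & [](<>s -> p) is false.
    At s8: [](<>s -> p) requires <>s -> p at every successor {s0, s1, s2, s3, s4, s6, s7}.
      <>s -> p fails at s0, so [](<>s -> p) is false at s8.
Satisfying worlds: {s0, s1, s3, s7}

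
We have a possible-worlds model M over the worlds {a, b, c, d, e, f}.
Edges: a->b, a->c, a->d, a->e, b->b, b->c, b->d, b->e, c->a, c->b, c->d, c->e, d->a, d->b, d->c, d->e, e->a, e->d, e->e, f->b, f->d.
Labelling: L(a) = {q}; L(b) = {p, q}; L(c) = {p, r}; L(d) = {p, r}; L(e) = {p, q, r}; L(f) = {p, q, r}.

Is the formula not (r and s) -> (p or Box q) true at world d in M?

Yes

At d: not (r and s) is true, p or Box q is true, so not (r and s) -> (p or Box q) is true.
  At d: p is true, Box q is false, so p or Box q is true.
    At d: Box q requires q at every successor {a, b, c, e}.
      q fails at c, so Box q is false at d.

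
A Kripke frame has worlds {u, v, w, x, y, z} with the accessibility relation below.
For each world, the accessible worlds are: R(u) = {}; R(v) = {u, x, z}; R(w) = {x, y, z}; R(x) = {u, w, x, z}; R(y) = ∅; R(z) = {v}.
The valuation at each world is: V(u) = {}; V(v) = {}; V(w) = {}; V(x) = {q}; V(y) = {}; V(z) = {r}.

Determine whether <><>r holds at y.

At y: no accessible worlds, so <><>r is false.

No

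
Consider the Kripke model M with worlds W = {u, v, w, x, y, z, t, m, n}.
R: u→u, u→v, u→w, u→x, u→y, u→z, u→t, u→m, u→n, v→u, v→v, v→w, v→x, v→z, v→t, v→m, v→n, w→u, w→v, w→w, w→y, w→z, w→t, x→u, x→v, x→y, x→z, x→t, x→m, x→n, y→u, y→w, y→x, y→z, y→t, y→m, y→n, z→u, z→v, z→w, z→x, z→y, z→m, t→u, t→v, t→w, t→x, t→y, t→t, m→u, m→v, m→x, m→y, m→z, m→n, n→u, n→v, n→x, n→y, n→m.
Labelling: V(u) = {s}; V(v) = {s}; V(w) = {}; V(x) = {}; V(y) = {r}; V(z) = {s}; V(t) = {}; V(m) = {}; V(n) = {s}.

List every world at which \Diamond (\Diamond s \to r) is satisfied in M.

Recall that \Diamond ψ holds at a world iff ψ holds at some accessible world.
Let φ = \Diamond (\Diamond s \to r). Evaluate φ at each world:
  u (successors {u, v, w, x, y, z, t, m, n}): φ is true.
  v (successors {u, v, w, x, z, t, m, n}): φ is false.
  w (successors {u, v, w, y, z, t}): φ is true.
  x (successors {u, v, y, z, t, m, n}): φ is true.
  y (successors {u, w, x, z, t, m, n}): φ is false.
  z (successors {u, v, w, x, y, m}): φ is true.
  t (successors {u, v, w, x, y, t}): φ is true.
  m (successors {u, v, x, y, z, n}): φ is true.
  n (successors {u, v, x, y, m}): φ is true.
For instance, at m:
  At m: \Diamond (\Diamond s \to r) requires \Diamond s \to r at some successor in {u, v, x, y, z, n}.
    \Diamond s \to r holds at y, so \Diamond (\Diamond s \to r) is true at m.
      At y: \Diamond s is true, r is true, so \Diamond s \to r is true.
Satisfying worlds: {u, w, x, z, t, m, n}

u, w, x, z, t, m, n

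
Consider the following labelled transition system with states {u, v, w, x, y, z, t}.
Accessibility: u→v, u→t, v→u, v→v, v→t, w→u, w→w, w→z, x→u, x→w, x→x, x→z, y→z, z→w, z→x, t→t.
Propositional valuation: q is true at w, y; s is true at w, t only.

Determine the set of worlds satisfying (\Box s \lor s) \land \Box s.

Let φ = (\Box s \lor s) \land \Box s. Evaluate φ at each world:
  u (successors {v, t}): φ is false.
  v (successors {u, v, t}): φ is false.
  w (successors {u, w, z}): φ is false.
  x (successors {u, w, x, z}): φ is false.
  y (successors {z}): φ is false.
  z (successors {w, x}): φ is false.
  t (successors {t}): φ is true.
For instance, at y:
  At y: \Box s \lor s is false, \Box s is false, so (\Box s \lor s) \land \Box s is false.
    At y: \Box s is false, s is false, so \Box s \lor s is false.
      At y: \Box s requires s at every successor {z}.
        s fails at z, so \Box s is false at y.
    At y: \Box s requires s at every successor {z}.
      s fails at z, so \Box s is false at y.
Satisfying worlds: {t}

t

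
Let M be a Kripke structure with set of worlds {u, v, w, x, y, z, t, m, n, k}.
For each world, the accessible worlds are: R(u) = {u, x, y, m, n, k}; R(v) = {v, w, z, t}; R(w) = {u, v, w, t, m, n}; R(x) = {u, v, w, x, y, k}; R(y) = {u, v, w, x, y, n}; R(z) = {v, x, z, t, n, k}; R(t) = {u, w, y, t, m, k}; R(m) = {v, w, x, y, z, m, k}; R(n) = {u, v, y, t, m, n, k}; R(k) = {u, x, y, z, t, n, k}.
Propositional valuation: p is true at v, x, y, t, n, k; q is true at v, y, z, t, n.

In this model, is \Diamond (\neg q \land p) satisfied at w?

No

At w: \Diamond (\neg q \land p) requires \neg q \land p at some successor in {u, v, w, t, m, n}.
  At u: \neg q \land p is false.
  At v: \neg q \land p is false.
  At w: \neg q \land p is false.
  At t: \neg q \land p is false.
  At m: \neg q \land p is false.
  At n: \neg q \land p is false.
So \Diamond (\neg q \land p) is false at w.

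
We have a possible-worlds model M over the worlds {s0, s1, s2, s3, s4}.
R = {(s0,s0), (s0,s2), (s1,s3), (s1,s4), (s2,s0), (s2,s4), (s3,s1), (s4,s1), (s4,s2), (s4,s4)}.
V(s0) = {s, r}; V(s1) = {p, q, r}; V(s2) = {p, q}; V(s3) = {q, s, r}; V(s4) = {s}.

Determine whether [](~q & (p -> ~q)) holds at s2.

Recall that []ψ holds at a world iff ψ holds at every accessible world, and <>ψ holds iff ψ holds at some accessible world.
At s2: [](~q & (p -> ~q)) requires ~q & (p -> ~q) at every successor {s0, s4}.
  At s0: ~q & (p -> ~q) is true.
  At s4: ~q & (p -> ~q) is true.
So [](~q & (p -> ~q)) is true at s2.

Yes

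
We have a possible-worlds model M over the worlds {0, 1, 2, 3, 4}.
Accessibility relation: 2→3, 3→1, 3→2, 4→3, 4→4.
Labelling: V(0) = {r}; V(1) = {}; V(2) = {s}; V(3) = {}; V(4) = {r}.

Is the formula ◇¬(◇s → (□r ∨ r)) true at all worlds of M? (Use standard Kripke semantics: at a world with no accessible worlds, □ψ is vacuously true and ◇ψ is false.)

Let φ = ◇¬(◇s → (□r ∨ r)). Evaluate φ at each world:
  0 (successors ∅): φ is false.
  1 (successors ∅): φ is false.
  2 (successors {3}): φ is true.
  3 (successors {1, 2}): φ is false.
  4 (successors {3, 4}): φ is true.
Detail at 0 (counterexample):
  At 0: no accessible worlds, so ◇¬(◇s → (□r ∨ r)) is false.

No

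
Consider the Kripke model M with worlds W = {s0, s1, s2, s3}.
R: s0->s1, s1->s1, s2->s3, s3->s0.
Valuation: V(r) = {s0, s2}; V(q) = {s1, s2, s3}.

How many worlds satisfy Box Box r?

1

Let φ = Box Box r. Evaluate φ at each world:
  s0 (successors {s1}): φ is false.
  s1 (successors {s1}): φ is false.
  s2 (successors {s3}): φ is true.
  s3 (successors {s0}): φ is false.
For instance, at s0:
  At s0: Box Box r requires Box r at every successor {s1}.
    Box r fails at s1, so Box Box r is false at s0.
      At s1: Box r requires r at every successor {s1}.
        r fails at s1, so Box r is false at s1.
Satisfying worlds: {s2}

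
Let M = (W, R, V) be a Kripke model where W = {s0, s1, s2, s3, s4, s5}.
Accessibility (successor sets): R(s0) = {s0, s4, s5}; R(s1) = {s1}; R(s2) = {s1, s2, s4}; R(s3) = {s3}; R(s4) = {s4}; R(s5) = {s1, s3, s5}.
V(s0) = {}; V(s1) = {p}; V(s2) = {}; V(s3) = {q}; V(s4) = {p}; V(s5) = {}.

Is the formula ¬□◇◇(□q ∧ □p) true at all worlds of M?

Let φ = ¬□◇◇(□q ∧ □p). Evaluate φ at each world:
  s0 (successors {s0, s4, s5}): φ is true.
  s1 (successors {s1}): φ is true.
  s2 (successors {s1, s2, s4}): φ is true.
  s3 (successors {s3}): φ is true.
  s4 (successors {s4}): φ is true.
  s5 (successors {s1, s3, s5}): φ is true.
For instance, at s4:
  At s4: □◇◇(□q ∧ □p) is false, so ¬□◇◇(□q ∧ □p) is true.
    At s4: □◇◇(□q ∧ □p) requires ◇◇(□q ∧ □p) at every successor {s4}.
      ◇◇(□q ∧ □p) fails at s4, so □◇◇(□q ∧ □p) is false at s4.

Yes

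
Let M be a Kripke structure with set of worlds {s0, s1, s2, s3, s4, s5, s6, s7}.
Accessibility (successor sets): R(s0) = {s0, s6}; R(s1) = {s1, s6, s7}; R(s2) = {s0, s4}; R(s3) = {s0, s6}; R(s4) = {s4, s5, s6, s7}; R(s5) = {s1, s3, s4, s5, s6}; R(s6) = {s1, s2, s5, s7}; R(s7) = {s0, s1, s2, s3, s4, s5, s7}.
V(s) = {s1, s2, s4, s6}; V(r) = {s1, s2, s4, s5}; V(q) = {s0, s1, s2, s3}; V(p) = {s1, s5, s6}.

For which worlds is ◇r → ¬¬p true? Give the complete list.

Let φ = ◇r → ¬¬p. Evaluate φ at each world:
  s0 (successors {s0, s6}): φ is true.
  s1 (successors {s1, s6, s7}): φ is true.
  s2 (successors {s0, s4}): φ is false.
  s3 (successors {s0, s6}): φ is true.
  s4 (successors {s4, s5, s6, s7}): φ is false.
  s5 (successors {s1, s3, s4, s5, s6}): φ is true.
  s6 (successors {s1, s2, s5, s7}): φ is true.
  s7 (successors {s0, s1, s2, s3, s4, s5, s7}): φ is false.
For instance, at s3:
  At s3: ◇r is false, ¬¬p is false, so ◇r → ¬¬p is true.
    At s3: ◇r requires r at some successor in {s0, s6}.
      At s0: r is false.
      At s6: r is false.
    So ◇r is false at s3.
Satisfying worlds: {s0, s1, s3, s5, s6}

s0, s1, s3, s5, s6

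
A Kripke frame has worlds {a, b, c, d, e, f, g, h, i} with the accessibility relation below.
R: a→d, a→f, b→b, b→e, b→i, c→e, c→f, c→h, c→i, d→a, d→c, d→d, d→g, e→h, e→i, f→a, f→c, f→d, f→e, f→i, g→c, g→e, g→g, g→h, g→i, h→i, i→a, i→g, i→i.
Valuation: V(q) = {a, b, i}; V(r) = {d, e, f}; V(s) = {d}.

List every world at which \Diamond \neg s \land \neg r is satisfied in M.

Let φ = \Diamond \neg s \land \neg r. Evaluate φ at each world:
  a (successors {d, f}): φ is true.
  b (successors {b, e, i}): φ is true.
  c (successors {e, f, h, i}): φ is true.
  d (successors {a, c, d, g}): φ is false.
  e (successors {h, i}): φ is false.
  f (successors {a, c, d, e, i}): φ is false.
  g (successors {c, e, g, h, i}): φ is true.
  h (successors {i}): φ is true.
  i (successors {a, g, i}): φ is true.
For instance, at d:
  At d: \Diamond \neg s is true, \neg r is false, so \Diamond \neg s \land \neg r is false.
    At d: \Diamond \neg s requires \neg s at some successor in {a, c, d, g}.
      \neg s holds at a, so \Diamond \neg s is true at d.
Satisfying worlds: {a, b, c, g, h, i}

a, b, c, g, h, i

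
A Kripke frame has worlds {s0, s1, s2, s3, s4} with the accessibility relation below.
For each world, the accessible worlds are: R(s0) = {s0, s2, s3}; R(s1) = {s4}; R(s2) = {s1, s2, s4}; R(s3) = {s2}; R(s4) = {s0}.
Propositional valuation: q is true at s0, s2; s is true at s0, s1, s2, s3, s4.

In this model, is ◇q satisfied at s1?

At s1: ◇q requires q at some successor in {s4}.
  At s4: q is false.
So ◇q is false at s1.

No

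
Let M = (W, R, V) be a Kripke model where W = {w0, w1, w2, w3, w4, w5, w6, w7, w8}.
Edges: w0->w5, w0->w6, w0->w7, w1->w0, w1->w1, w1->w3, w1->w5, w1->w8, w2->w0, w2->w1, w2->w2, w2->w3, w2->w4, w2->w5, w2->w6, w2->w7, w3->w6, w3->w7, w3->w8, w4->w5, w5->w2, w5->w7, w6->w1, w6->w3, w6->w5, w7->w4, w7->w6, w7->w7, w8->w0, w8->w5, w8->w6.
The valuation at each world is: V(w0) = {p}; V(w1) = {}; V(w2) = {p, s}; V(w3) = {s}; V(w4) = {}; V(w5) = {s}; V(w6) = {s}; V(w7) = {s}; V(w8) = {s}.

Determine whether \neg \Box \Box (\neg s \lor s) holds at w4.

At w4: \Box \Box (\neg s \lor s) is true, so \neg \Box \Box (\neg s \lor s) is false.
  At w4: \Box \Box (\neg s \lor s) requires \Box (\neg s \lor s) at every successor {w5}.
      At w5: \Box (\neg s \lor s) requires \neg s \lor s at every successor {w2, w7}.
        At w2: \neg s \lor s is true.
        At w7: \neg s \lor s is true.
      So \Box (\neg s \lor s) is true at w5.
  So \Box \Box (\neg s \lor s) is true at w4.

No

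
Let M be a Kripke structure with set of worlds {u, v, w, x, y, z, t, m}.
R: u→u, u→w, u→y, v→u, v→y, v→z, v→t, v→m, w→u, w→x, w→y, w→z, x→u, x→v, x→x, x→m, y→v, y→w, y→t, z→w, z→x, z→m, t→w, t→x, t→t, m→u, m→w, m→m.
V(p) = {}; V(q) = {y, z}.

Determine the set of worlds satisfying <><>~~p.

Let φ = <><>~~p. Evaluate φ at each world:
  u (successors {u, w, y}): φ is false.
  v (successors {u, y, z, t, m}): φ is false.
  w (successors {u, x, y, z}): φ is false.
  x (successors {u, v, x, m}): φ is false.
  y (successors {v, w, t}): φ is false.
  z (successors {w, x, m}): φ is false.
  t (successors {w, x, t}): φ is false.
  m (successors {u, w, m}): φ is false.
For instance, at z:
  At z: <><>~~p requires <>~~p at some successor in {w, x, m}.
    At w: <>~~p is false.
    At x: <>~~p is false.
    At m: <>~~p is false.
  So <><>~~p is false at z.
Satisfying worlds: none.

none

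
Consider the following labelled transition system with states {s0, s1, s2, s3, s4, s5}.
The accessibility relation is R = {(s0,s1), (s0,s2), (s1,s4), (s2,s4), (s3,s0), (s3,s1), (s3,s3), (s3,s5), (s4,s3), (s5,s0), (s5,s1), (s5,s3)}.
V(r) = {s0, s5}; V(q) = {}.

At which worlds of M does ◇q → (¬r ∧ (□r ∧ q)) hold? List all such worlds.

Let φ = ◇q → (¬r ∧ (□r ∧ q)). Evaluate φ at each world:
  s0 (successors {s1, s2}): φ is true.
  s1 (successors {s4}): φ is true.
  s2 (successors {s4}): φ is true.
  s3 (successors {s0, s1, s3, s5}): φ is true.
  s4 (successors {s3}): φ is true.
  s5 (successors {s0, s1, s3}): φ is true.
For instance, at s4:
  At s4: ◇q is false, ¬r ∧ (□r ∧ q) is false, so ◇q → (¬r ∧ (□r ∧ q)) is true.
    At s4: ◇q requires q at some successor in {s3}.
      At s3: q is false.
    So ◇q is false at s4.
    At s4: ¬r is true, □r ∧ q is false, so ¬r ∧ (□r ∧ q) is false.
      At s4: □r is false, q is false, so □r ∧ q is false.
Satisfying worlds: {s0, s1, s2, s3, s4, s5}

s0, s1, s2, s3, s4, s5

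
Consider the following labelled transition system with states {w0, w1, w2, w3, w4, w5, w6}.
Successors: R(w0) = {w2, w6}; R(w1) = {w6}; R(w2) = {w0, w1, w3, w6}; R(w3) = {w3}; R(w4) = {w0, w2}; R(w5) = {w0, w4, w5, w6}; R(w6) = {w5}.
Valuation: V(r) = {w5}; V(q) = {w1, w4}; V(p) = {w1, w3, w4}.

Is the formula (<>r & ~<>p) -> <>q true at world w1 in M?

At w1: <>r & ~<>p is false, <>q is false, so (<>r & ~<>p) -> <>q is true.
  At w1: <>r is false, ~<>p is true, so <>r & ~<>p is false.
    At w1: <>r requires r at some successor in {w6}.
      At w6: r is false.
    So <>r is false at w1.
    At w1: <>p is false, so ~<>p is true.
      At w1: <>p requires p at some successor in {w6}.
        At w6: p is false.
      So <>p is false at w1.
  At w1: <>q requires q at some successor in {w6}.
    At w6: q is false.
  So <>q is false at w1.

Yes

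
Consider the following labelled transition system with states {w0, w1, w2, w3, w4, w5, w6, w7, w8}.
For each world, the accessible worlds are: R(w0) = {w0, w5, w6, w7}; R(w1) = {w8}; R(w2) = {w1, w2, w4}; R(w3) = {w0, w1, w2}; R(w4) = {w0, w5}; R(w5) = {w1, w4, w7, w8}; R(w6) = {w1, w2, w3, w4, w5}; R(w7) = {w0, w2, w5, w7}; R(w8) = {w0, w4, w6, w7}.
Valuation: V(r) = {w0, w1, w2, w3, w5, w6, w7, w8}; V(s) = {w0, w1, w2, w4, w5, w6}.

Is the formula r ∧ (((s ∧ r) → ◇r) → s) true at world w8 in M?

No

At w8: r is true, ((s ∧ r) → ◇r) → s is false, so r ∧ (((s ∧ r) → ◇r) → s) is false.
  At w8: (s ∧ r) → ◇r is true, s is false, so ((s ∧ r) → ◇r) → s is false.
    At w8: s ∧ r is false, ◇r is true, so (s ∧ r) → ◇r is true.
      At w8: ◇r requires r at some successor in {w0, w4, w6, w7}.
        r holds at w0, so ◇r is true at w8.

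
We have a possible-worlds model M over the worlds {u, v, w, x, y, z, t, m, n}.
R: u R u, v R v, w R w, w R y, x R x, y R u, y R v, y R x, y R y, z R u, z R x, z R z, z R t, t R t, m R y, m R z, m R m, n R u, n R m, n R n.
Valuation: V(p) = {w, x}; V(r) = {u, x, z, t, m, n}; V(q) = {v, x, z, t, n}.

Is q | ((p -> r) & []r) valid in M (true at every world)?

Let φ = q | ((p -> r) & []r). Evaluate φ at each world:
  u (successors {u}): φ is true.
  v (successors {v}): φ is true.
  w (successors {w, y}): φ is false.
  x (successors {x}): φ is true.
  y (successors {u, v, x, y}): φ is false.
  z (successors {u, x, z, t}): φ is true.
  t (successors {t}): φ is true.
  m (successors {y, z, m}): φ is false.
  n (successors {u, m, n}): φ is true.
Detail at w (counterexample):
  At w: q is false, (p -> r) & []r is false, so q | ((p -> r) & []r) is false.
    At w: p -> r is false, []r is false, so (p -> r) & []r is false.
      At w: []r requires r at every successor {w, y}.
        r fails at w, so []r is false at w.

No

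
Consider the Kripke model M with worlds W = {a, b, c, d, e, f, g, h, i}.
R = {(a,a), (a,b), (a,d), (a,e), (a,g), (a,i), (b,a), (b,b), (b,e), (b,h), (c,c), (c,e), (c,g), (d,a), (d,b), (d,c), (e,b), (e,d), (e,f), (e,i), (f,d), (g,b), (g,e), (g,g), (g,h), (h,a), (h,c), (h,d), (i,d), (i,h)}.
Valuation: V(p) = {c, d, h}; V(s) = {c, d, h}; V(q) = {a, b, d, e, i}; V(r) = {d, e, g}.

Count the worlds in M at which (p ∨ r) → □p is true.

Recall that □ψ holds at a world iff ψ holds at every accessible world, and ◇ψ holds iff ψ holds at some accessible world.
Let φ = (p ∨ r) → □p. Evaluate φ at each world:
  a (successors {a, b, d, e, g, i}): φ is true.
  b (successors {a, b, e, h}): φ is true.
  c (successors {c, e, g}): φ is false.
  d (successors {a, b, c}): φ is false.
  e (successors {b, d, f, i}): φ is false.
  f (successors {d}): φ is true.
  g (successors {b, e, g, h}): φ is false.
  h (successors {a, c, d}): φ is false.
  i (successors {d, h}): φ is true.
For instance, at a:
  At a: p ∨ r is false, □p is false, so (p ∨ r) → □p is true.
    At a: □p requires p at every successor {a, b, d, e, g, i}.
      p fails at a, so □p is false at a.
Satisfying worlds: {a, b, f, i}

4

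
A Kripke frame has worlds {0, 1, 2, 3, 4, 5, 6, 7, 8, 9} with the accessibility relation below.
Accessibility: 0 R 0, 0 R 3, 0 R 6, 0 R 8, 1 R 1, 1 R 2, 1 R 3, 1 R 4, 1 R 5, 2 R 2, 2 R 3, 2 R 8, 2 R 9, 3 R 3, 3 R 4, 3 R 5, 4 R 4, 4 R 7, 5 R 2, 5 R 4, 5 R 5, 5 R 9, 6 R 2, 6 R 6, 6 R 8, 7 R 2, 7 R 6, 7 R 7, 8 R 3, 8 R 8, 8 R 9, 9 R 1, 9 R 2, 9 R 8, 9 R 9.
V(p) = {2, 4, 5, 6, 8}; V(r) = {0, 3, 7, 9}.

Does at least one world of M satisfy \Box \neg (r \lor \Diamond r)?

No

Let φ = \Box \neg (r \lor \Diamond r). Evaluate φ at each world:
  0 (successors {0, 3, 6, 8}): φ is false.
  1 (successors {1, 2, 3, 4, 5}): φ is false.
  2 (successors {2, 3, 8, 9}): φ is false.
  3 (successors {3, 4, 5}): φ is false.
  4 (successors {4, 7}): φ is false.
  5 (successors {2, 4, 5, 9}): φ is false.
  6 (successors {2, 6, 8}): φ is false.
  7 (successors {2, 6, 7}): φ is false.
  8 (successors {3, 8, 9}): φ is false.
  9 (successors {1, 2, 8, 9}): φ is false.
For instance, at 4:
  At 4: \Box \neg (r \lor \Diamond r) requires \neg (r \lor \Diamond r) at every successor {4, 7}.
    \neg (r \lor \Diamond r) fails at 4, so \Box \neg (r \lor \Diamond r) is false at 4.
      At 4: r \lor \Diamond r is true, so \neg (r \lor \Diamond r) is false.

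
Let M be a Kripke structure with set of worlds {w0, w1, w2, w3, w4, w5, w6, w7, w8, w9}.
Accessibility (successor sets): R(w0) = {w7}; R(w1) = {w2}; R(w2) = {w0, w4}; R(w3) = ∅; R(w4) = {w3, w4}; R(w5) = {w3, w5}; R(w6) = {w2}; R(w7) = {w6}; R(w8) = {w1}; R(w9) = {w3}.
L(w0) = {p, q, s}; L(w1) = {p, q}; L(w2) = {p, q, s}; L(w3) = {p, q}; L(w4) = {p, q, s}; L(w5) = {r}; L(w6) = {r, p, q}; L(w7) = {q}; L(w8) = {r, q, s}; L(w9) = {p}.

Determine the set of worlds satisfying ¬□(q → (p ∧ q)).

w0

Let φ = ¬□(q → (p ∧ q)). Evaluate φ at each world:
  w0 (successors {w7}): φ is true.
  w1 (successors {w2}): φ is false.
  w2 (successors {w0, w4}): φ is false.
  w3 (successors ∅): φ is false.
  w4 (successors {w3, w4}): φ is false.
  w5 (successors {w3, w5}): φ is false.
  w6 (successors {w2}): φ is false.
  w7 (successors {w6}): φ is false.
  w8 (successors {w1}): φ is false.
  w9 (successors {w3}): φ is false.
For instance, at w7:
  At w7: □(q → (p ∧ q)) is true, so ¬□(q → (p ∧ q)) is false.
    At w7: □(q → (p ∧ q)) requires q → (p ∧ q) at every successor {w6}.
      At w6: q → (p ∧ q) is true.
    So □(q → (p ∧ q)) is true at w7.
Satisfying worlds: {w0}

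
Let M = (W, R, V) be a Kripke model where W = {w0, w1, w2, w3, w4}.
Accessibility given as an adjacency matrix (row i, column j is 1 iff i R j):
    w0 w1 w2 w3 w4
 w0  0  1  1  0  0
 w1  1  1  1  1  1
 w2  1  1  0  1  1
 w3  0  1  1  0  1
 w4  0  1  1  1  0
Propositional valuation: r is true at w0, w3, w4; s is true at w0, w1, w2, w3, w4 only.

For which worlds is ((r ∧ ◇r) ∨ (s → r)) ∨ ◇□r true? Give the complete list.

Let φ = ((r ∧ ◇r) ∨ (s → r)) ∨ ◇□r. Evaluate φ at each world:
  w0 (successors {w1, w2}): φ is true.
  w1 (successors {w0, w1, w2, w3, w4}): φ is false.
  w2 (successors {w0, w1, w3, w4}): φ is false.
  w3 (successors {w1, w2, w4}): φ is true.
  w4 (successors {w1, w2, w3}): φ is true.
For instance, at w0:
  At w0: (r ∧ ◇r) ∨ (s → r) is true, ◇□r is false, so ((r ∧ ◇r) ∨ (s → r)) ∨ ◇□r is true.
    At w0: r ∧ ◇r is false, s → r is true, so (r ∧ ◇r) ∨ (s → r) is true.
      At w0: r is true, ◇r is false, so r ∧ ◇r is false.
    At w0: ◇□r requires □r at some successor in {w1, w2}.
      At w1: □r is false.
      At w2: □r is false.
    So ◇□r is false at w0.
Satisfying worlds: {w0, w3, w4}

w0, w3, w4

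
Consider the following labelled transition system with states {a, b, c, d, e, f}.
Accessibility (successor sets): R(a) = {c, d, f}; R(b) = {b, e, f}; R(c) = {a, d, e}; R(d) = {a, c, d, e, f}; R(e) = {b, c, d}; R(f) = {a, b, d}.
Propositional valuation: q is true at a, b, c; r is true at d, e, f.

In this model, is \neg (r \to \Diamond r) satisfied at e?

Recall that \Diamond ψ holds at a world iff ψ holds at some accessible world.
At e: r \to \Diamond r is true, so \neg (r \to \Diamond r) is false.
  At e: r is true, \Diamond r is true, so r \to \Diamond r is true.
    At e: \Diamond r requires r at some successor in {b, c, d}.
      r holds at d, so \Diamond r is true at e.

No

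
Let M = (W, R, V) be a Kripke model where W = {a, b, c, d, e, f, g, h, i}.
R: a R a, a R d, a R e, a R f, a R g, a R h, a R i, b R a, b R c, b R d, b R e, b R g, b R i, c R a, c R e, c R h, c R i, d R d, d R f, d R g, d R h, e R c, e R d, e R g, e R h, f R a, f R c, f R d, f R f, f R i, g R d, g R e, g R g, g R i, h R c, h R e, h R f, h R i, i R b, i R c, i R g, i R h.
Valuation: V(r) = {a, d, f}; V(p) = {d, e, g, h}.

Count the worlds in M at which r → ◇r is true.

9

Let φ = r → ◇r. Evaluate φ at each world:
  a (successors {a, d, e, f, g, h, i}): φ is true.
  b (successors {a, c, d, e, g, i}): φ is true.
  c (successors {a, e, h, i}): φ is true.
  d (successors {d, f, g, h}): φ is true.
  e (successors {c, d, g, h}): φ is true.
  f (successors {a, c, d, f, i}): φ is true.
  g (successors {d, e, g, i}): φ is true.
  h (successors {c, e, f, i}): φ is true.
  i (successors {b, c, g, h}): φ is true.
For instance, at i:
  At i: r is false, ◇r is false, so r → ◇r is true.
    At i: ◇r requires r at some successor in {b, c, g, h}.
      At b: r is false.
      At c: r is false.
      At g: r is false.
      At h: r is false.
    So ◇r is false at i.
Satisfying worlds: {a, b, c, d, e, f, g, h, i}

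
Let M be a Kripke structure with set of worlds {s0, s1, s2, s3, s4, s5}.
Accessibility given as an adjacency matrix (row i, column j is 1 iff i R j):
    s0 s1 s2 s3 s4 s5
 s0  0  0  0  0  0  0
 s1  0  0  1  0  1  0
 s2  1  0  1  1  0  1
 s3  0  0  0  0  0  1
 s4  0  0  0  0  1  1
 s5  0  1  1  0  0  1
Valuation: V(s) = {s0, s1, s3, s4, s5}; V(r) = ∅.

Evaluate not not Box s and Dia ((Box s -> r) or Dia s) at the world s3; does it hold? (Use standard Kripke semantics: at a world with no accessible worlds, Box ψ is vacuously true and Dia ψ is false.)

At s3: not not Box s is true, Dia ((Box s -> r) or Dia s) is true, so not not Box s and Dia ((Box s -> r) or Dia s) is true.
  At s3: not Box s is false, so not not Box s is true.
    At s3: Box s is true, so not Box s is false.
      At s3: Box s requires s at every successor {s5}.
        At s5: s is true.
      So Box s is true at s3.
  At s3: Dia ((Box s -> r) or Dia s) requires (Box s -> r) or Dia s at some successor in {s5}.
    (Box s -> r) or Dia s holds at s5, so Dia ((Box s -> r) or Dia s) is true at s3.
      At s5: Box s -> r is true, Dia s is true, so (Box s -> r) or Dia s is true.

Yes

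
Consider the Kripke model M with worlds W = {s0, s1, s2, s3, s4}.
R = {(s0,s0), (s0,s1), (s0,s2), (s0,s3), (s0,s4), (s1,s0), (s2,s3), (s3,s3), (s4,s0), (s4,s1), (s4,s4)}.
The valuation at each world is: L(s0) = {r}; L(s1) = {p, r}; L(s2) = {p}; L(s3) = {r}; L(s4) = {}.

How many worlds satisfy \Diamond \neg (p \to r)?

Let φ = \Diamond \neg (p \to r). Evaluate φ at each world:
  s0 (successors {s0, s1, s2, s3, s4}): φ is true.
  s1 (successors {s0}): φ is false.
  s2 (successors {s3}): φ is false.
  s3 (successors {s3}): φ is false.
  s4 (successors {s0, s1, s4}): φ is false.
For instance, at s4:
  At s4: \Diamond \neg (p \to r) requires \neg (p \to r) at some successor in {s0, s1, s4}.
    At s0: \neg (p \to r) is false.
    At s1: \neg (p \to r) is false.
    At s4: \neg (p \to r) is false.
  So \Diamond \neg (p \to r) is false at s4.
Satisfying worlds: {s0}

1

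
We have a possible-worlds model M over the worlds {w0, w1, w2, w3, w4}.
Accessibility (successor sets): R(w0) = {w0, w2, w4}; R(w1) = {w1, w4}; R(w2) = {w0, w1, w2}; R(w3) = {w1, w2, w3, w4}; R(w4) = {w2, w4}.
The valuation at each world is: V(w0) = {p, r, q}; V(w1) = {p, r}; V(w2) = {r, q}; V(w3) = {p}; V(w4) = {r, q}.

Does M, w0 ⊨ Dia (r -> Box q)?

Yes

At w0: Dia (r -> Box q) requires r -> Box q at some successor in {w0, w2, w4}.
  r -> Box q holds at w0, so Dia (r -> Box q) is true at w0.
    At w0: r is true, Box q is true, so r -> Box q is true.
      At w0: Box q requires q at every successor {w0, w2, w4}.
        At w0: q is true.
        At w2: q is true.
        At w4: q is true.
      So Box q is true at w0.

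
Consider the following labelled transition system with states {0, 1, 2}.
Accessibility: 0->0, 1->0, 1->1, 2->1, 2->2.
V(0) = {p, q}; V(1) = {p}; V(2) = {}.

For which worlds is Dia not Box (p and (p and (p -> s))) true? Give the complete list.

0, 1, 2

Let φ = Dia not Box (p and (p and (p -> s))). Evaluate φ at each world:
  0 (successors {0}): φ is true.
  1 (successors {0, 1}): φ is true.
  2 (successors {1, 2}): φ is true.
For instance, at 0:
  At 0: Dia not Box (p and (p and (p -> s))) requires not Box (p and (p and (p -> s))) at some successor in {0}.
    not Box (p and (p and (p -> s))) holds at 0, so Dia not Box (p and (p and (p -> s))) is true at 0.
      At 0: Box (p and (p and (p -> s))) is false, so not Box (p and (p and (p -> s))) is true.
Satisfying worlds: {0, 1, 2}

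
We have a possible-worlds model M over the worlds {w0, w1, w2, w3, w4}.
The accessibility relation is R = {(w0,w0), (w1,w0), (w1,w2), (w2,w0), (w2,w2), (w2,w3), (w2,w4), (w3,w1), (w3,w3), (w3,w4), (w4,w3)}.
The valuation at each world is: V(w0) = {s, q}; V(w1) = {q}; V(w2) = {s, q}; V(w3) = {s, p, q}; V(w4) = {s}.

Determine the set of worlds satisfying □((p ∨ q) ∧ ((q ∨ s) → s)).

Let φ = □((p ∨ q) ∧ ((q ∨ s) → s)). Evaluate φ at each world:
  w0 (successors {w0}): φ is true.
  w1 (successors {w0, w2}): φ is true.
  w2 (successors {w0, w2, w3, w4}): φ is false.
  w3 (successors {w1, w3, w4}): φ is false.
  w4 (successors {w3}): φ is true.
For instance, at w1:
  At w1: □((p ∨ q) ∧ ((q ∨ s) → s)) requires (p ∨ q) ∧ ((q ∨ s) → s) at every successor {w0, w2}.
    At w0: (p ∨ q) ∧ ((q ∨ s) → s) is true.
    At w2: (p ∨ q) ∧ ((q ∨ s) → s) is true.
  So □((p ∨ q) ∧ ((q ∨ s) → s)) is true at w1.
Satisfying worlds: {w0, w1, w4}

w0, w1, w4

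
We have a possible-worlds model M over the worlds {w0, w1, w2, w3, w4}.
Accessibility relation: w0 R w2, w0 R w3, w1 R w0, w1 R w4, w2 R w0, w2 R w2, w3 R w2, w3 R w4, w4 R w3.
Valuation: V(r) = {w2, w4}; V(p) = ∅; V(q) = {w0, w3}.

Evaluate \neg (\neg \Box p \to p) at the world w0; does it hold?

Yes

Recall that \Box ψ holds at a world iff ψ holds at every accessible world, and \Diamond ψ holds iff ψ holds at some accessible world.
At w0: \neg \Box p \to p is false, so \neg (\neg \Box p \to p) is true.
  At w0: \neg \Box p is true, p is false, so \neg \Box p \to p is false.
    At w0: \Box p is false, so \neg \Box p is true.
      At w0: \Box p requires p at every successor {w2, w3}.
        p fails at w2, so \Box p is false at w0.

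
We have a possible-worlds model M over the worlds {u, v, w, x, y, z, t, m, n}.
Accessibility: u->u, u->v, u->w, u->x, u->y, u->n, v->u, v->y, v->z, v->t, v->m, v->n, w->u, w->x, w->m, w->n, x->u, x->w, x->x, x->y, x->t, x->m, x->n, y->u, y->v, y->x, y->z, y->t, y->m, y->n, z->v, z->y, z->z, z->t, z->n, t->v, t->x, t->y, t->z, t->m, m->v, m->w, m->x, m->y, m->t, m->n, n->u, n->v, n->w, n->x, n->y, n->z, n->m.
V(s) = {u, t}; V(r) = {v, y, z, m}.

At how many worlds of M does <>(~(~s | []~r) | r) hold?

Let φ = <>(~(~s | []~r) | r). Evaluate φ at each world:
  u (successors {u, v, w, x, y, n}): φ is true.
  v (successors {u, y, z, t, m, n}): φ is true.
  w (successors {u, x, m, n}): φ is true.
  x (successors {u, w, x, y, t, m, n}): φ is true.
  y (successors {u, v, x, z, t, m, n}): φ is true.
  z (successors {v, y, z, t, n}): φ is true.
  t (successors {v, x, y, z, m}): φ is true.
  m (successors {v, w, x, y, t, n}): φ is true.
  n (successors {u, v, w, x, y, z, m}): φ is true.
For instance, at y:
  At y: <>(~(~s | []~r) | r) requires ~(~s | []~r) | r at some successor in {u, v, x, z, t, m, n}.
    ~(~s | []~r) | r holds at u, so <>(~(~s | []~r) | r) is true at y.
      At u: ~(~s | []~r) is true, r is false, so ~(~s | []~r) | r is true.
Satisfying worlds: {u, v, w, x, y, z, t, m, n}

9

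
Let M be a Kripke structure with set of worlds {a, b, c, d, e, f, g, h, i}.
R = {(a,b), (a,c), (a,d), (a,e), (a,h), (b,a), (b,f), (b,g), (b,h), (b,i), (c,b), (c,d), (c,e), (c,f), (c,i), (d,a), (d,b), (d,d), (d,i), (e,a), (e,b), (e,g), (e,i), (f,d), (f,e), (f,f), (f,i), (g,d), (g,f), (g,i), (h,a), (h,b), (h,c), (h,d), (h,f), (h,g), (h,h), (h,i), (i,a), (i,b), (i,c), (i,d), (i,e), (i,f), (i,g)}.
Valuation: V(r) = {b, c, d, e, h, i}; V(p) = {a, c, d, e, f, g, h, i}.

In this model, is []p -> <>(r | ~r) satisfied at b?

Yes

At b: []p is true, <>(r | ~r) is true, so []p -> <>(r | ~r) is true.
  At b: []p requires p at every successor {a, f, g, h, i}.
    At a: p is true.
    At f: p is true.
    At g: p is true.
    At h: p is true.
    At i: p is true.
  So []p is true at b.
  At b: <>(r | ~r) requires r | ~r at some successor in {a, f, g, h, i}.
    r | ~r holds at a, so <>(r | ~r) is true at b.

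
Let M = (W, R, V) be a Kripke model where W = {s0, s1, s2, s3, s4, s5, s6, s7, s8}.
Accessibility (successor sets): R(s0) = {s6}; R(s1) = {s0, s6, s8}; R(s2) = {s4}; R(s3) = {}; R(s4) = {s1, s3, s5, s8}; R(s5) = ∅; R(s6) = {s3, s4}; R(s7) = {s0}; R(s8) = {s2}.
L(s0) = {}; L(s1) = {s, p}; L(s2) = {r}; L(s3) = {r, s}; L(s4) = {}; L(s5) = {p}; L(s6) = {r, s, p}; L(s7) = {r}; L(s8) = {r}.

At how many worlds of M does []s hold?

Recall that []ψ holds at a world iff ψ holds at every accessible world, and <>ψ holds iff ψ holds at some accessible world.
Let φ = []s. Evaluate φ at each world:
  s0 (successors {s6}): φ is true.
  s1 (successors {s0, s6, s8}): φ is false.
  s2 (successors {s4}): φ is false.
  s3 (successors ∅): φ is true.
  s4 (successors {s1, s3, s5, s8}): φ is false.
  s5 (successors ∅): φ is true.
  s6 (successors {s3, s4}): φ is false.
  s7 (successors {s0}): φ is false.
  s8 (successors {s2}): φ is false.
For instance, at s6:
  At s6: []s requires s at every successor {s3, s4}.
    s fails at s4, so []s is false at s6.
Satisfying worlds: {s0, s3, s5}

3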